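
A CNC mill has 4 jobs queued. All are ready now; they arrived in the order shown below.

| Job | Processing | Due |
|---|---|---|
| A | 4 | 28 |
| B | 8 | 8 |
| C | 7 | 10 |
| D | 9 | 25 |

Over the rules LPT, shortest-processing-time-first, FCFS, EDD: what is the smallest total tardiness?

5

LPT (decreasing processing time): D B C A.
D: 0→9, due 25, tardiness 0
B: 9→17, due 8, tardiness 9
C: 17→24, due 10, tardiness 14
A: 24→28, due 28, tardiness 0
Sum = 0+9+14+0 = 23.
SPT (increasing processing time): A C B D.
A: 0→4, due 28, tardiness 0
C: 4→11, due 10, tardiness 1
B: 11→19, due 8, tardiness 11
D: 19→28, due 25, tardiness 3
Sum = 0+1+11+3 = 15.
FIFO (arrival order): A B C D.
A: 0→4, due 28, tardiness 0
B: 4→12, due 8, tardiness 4
C: 12→19, due 10, tardiness 9
D: 19→28, due 25, tardiness 3
Sum = 0+4+9+3 = 16.
EDD (increasing due date): B C D A.
B: 0→8, due 8, tardiness 0
C: 8→15, due 10, tardiness 5
D: 15→24, due 25, tardiness 0
A: 24→28, due 28, tardiness 0
Sum = 0+5+0+0 = 5.
LPT 23, SPT 15, FIFO 16, EDD 5 → minimum 5.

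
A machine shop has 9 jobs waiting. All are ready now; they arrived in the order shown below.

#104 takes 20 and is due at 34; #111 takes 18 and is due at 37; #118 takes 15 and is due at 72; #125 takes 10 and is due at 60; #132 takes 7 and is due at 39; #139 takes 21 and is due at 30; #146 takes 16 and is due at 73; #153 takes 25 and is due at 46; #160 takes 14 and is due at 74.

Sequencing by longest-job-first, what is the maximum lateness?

LPT (decreasing processing time): #153 #139 #104 #111 #146 #118 #160 #125 #132.
#153: 0→25, due 46, lateness -21
#139: 25→46, due 30, lateness 16
#104: 46→66, due 34, lateness 32
#111: 66→84, due 37, lateness 47
#146: 84→100, due 73, lateness 27
#118: 100→115, due 72, lateness 43
#160: 115→129, due 74, lateness 55
#125: 129→139, due 60, lateness 79
#132: 139→146, due 39, lateness 107
Maximum = 107.

107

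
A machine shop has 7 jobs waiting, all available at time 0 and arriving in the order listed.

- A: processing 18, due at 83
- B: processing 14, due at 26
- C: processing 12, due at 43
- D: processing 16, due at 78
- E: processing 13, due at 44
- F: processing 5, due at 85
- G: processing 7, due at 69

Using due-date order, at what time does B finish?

14

EDD (increasing due date): B C E G D A F.
B: 0→14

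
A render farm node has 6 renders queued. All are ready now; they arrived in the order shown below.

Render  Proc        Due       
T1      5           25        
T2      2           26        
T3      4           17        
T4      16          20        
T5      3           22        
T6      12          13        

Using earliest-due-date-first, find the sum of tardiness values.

EDD (increasing due date): T6 T3 T4 T5 T1 T2.
T6: 0→12, due 13, tardiness 0
T3: 12→16, due 17, tardiness 0
T4: 16→32, due 20, tardiness 12
T5: 32→35, due 22, tardiness 13
T1: 35→40, due 25, tardiness 15
T2: 40→42, due 26, tardiness 16
Sum = 0+0+12+13+15+16 = 56.

56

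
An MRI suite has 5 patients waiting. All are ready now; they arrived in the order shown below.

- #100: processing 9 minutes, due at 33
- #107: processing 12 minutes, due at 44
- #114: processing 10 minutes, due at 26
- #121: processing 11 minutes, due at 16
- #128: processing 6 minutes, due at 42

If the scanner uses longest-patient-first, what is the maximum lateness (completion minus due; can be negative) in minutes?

9

LPT (decreasing processing time): #107 #121 #114 #100 #128.
#107: 0→12, due 44, lateness -32
#121: 12→23, due 16, lateness 7
#114: 23→33, due 26, lateness 7
#100: 33→42, due 33, lateness 9
#128: 42→48, due 42, lateness 6
Maximum = 9.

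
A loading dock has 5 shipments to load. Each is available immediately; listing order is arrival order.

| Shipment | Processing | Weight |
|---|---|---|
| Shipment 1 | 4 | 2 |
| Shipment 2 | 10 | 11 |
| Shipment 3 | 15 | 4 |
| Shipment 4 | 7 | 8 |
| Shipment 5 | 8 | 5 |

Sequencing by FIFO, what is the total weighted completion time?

FIFO (arrival order): Shipment 1 Shipment 2 Shipment 3 Shipment 4 Shipment 5.
Shipment 1: finishes 4, weight 2, w·C = 8
Shipment 2: finishes 14, weight 11, w·C = 154
Shipment 3: finishes 29, weight 4, w·C = 116
Shipment 4: finishes 36, weight 8, w·C = 288
Shipment 5: finishes 44, weight 5, w·C = 220
Sum = 8+154+116+288+220 = 786.

786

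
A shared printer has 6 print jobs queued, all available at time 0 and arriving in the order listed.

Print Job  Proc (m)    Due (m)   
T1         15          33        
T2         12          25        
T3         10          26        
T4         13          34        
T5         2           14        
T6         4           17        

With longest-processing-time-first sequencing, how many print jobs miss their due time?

4

LPT (decreasing processing time): T1 T4 T2 T3 T6 T5.
T1: 0→15, due 33, tardiness 0
T4: 15→28, due 34, tardiness 0
T2: 28→40, due 25, tardiness 15
T3: 40→50, due 26, tardiness 24
T6: 50→54, due 17, tardiness 37
T5: 54→56, due 14, tardiness 42
Late print jobs: 4.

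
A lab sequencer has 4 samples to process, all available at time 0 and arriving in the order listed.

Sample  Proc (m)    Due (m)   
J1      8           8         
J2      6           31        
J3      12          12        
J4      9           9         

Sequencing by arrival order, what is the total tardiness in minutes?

FIFO (arrival order): J1 J2 J3 J4.
J1: 0→8, due 8, tardiness 0
J2: 8→14, due 31, tardiness 0
J3: 14→26, due 12, tardiness 14
J4: 26→35, due 9, tardiness 26
Sum = 0+0+14+26 = 40.

40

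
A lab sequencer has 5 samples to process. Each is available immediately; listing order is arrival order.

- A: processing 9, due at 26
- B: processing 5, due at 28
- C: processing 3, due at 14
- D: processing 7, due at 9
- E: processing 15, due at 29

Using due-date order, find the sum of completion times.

99

EDD (increasing due date): D C A B E.
D: 0→7
C: 7→10
A: 10→19
B: 19→24
E: 24→39
Sum = 7+10+19+24+39 = 99.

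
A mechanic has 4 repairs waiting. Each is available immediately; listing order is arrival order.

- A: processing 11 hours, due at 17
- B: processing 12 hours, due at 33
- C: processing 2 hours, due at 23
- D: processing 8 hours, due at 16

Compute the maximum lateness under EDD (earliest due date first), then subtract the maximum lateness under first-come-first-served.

EDD (increasing due date): D A C B.
D: 0→8, due 16, lateness -8
A: 8→19, due 17, lateness 2
C: 19→21, due 23, lateness -2
B: 21→33, due 33, lateness 0
Maximum = 2.
FIFO (arrival order): A B C D.
A: 0→11, due 17, lateness -6
B: 11→23, due 33, lateness -10
C: 23→25, due 23, lateness 2
D: 25→33, due 16, lateness 17
Maximum = 17.
Difference = 2 − 17 = -15.

-15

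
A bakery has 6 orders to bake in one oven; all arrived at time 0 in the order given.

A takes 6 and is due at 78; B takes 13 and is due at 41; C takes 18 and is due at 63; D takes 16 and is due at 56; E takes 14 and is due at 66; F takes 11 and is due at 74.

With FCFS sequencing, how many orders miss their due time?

2

FIFO (arrival order): A B C D E F.
A: 0→6, due 78, tardiness 0
B: 6→19, due 41, tardiness 0
C: 19→37, due 63, tardiness 0
D: 37→53, due 56, tardiness 0
E: 53→67, due 66, tardiness 1
F: 67→78, due 74, tardiness 4
Late orders: 2.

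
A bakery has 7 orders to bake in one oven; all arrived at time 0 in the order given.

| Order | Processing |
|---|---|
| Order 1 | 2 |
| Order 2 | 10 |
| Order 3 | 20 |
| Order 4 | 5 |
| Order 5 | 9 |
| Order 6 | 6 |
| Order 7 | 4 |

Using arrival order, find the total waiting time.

181

FIFO (arrival order): Order 1 Order 2 Order 3 Order 4 Order 5 Order 6 Order 7.
Order 1: waits 0, runs 0→2
Order 2: waits 2, runs 2→12
Order 3: waits 12, runs 12→32
Order 4: waits 32, runs 32→37
Order 5: waits 37, runs 37→46
Order 6: waits 46, runs 46→52
Order 7: waits 52, runs 52→56
Sum = 0+2+12+32+37+46+52 = 181.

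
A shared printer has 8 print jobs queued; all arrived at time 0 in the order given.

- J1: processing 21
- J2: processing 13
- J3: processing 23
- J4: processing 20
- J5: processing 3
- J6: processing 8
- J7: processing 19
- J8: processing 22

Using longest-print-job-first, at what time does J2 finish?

118

LPT (decreasing processing time): J3 J8 J1 J4 J7 J2 J6 J5.
J3: 0→23
J8: 23→45
J1: 45→66
J4: 66→86
J7: 86→105
J2: 105→118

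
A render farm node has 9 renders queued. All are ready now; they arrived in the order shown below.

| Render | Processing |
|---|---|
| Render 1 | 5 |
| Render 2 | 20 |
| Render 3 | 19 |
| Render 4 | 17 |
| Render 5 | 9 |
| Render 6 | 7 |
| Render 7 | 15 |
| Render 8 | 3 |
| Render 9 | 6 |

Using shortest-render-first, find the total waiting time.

264

SPT (increasing processing time): Render 8 Render 1 Render 9 Render 6 Render 5 Render 7 Render 4 Render 3 Render 2.
Render 8: waits 0, runs 0→3
Render 1: waits 3, runs 3→8
Render 9: waits 8, runs 8→14
Render 6: waits 14, runs 14→21
Render 5: waits 21, runs 21→30
Render 7: waits 30, runs 30→45
Render 4: waits 45, runs 45→62
Render 3: waits 62, runs 62→81
Render 2: waits 81, runs 81→101
Sum = 0+3+8+14+21+30+45+62+81 = 264.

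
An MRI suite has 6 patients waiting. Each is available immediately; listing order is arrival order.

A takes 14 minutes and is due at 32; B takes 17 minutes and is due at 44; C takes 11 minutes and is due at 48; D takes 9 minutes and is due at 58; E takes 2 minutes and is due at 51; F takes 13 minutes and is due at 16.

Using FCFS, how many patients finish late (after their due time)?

2

FIFO (arrival order): A B C D E F.
A: 0→14, due 32, tardiness 0
B: 14→31, due 44, tardiness 0
C: 31→42, due 48, tardiness 0
D: 42→51, due 58, tardiness 0
E: 51→53, due 51, tardiness 2
F: 53→66, due 16, tardiness 50
Late patients: 2.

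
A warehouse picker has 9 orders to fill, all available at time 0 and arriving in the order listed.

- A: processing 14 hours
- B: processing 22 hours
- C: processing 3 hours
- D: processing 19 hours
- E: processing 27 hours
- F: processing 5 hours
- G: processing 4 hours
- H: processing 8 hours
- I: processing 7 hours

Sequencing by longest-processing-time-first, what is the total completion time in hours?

LPT (decreasing processing time): E B D A H I F G C.
E: 0→27
B: 27→49
D: 49→68
A: 68→82
H: 82→90
I: 90→97
F: 97→102
G: 102→106
C: 106→109
Sum = 27+49+68+82+90+97+102+106+109 = 730.

730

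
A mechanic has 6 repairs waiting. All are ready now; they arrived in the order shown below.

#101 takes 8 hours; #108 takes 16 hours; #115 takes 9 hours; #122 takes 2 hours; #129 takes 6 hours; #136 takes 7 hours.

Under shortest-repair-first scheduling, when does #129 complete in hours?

SPT (increasing processing time): #122 #129 #136 #101 #115 #108.
#122: 0→2
#129: 2→8

8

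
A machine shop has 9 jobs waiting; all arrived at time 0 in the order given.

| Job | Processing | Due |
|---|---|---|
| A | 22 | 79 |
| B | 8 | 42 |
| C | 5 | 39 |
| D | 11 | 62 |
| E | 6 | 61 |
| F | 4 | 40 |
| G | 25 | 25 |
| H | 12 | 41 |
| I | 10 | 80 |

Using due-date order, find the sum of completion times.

516

EDD (increasing due date): G C F H B E D A I.
G: 0→25
C: 25→30
F: 30→34
H: 34→46
B: 46→54
E: 54→60
D: 60→71
A: 71→93
I: 93→103
Sum = 25+30+34+46+54+60+71+93+103 = 516.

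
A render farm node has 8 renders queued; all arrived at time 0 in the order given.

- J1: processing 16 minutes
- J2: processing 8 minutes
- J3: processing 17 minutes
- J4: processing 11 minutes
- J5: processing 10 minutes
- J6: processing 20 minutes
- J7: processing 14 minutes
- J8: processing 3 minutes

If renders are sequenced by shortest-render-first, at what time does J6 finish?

SPT (increasing processing time): J8 J2 J5 J4 J7 J1 J3 J6.
J8: 0→3
J2: 3→11
J5: 11→21
J4: 21→32
J7: 32→46
J1: 46→62
J3: 62→79
J6: 79→99

99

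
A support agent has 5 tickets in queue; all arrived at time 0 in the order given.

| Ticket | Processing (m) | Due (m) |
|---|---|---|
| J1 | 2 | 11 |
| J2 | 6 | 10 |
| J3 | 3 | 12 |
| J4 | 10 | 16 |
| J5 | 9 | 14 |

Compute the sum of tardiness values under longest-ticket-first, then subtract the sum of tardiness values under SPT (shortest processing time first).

LPT (decreasing processing time): J4 J5 J2 J3 J1.
J4: 0→10, due 16, tardiness 0
J5: 10→19, due 14, tardiness 5
J2: 19→25, due 10, tardiness 15
J3: 25→28, due 12, tardiness 16
J1: 28→30, due 11, tardiness 19
Sum = 0+5+15+16+19 = 55.
SPT (increasing processing time): J1 J3 J2 J5 J4.
J1: 0→2, due 11, tardiness 0
J3: 2→5, due 12, tardiness 0
J2: 5→11, due 10, tardiness 1
J5: 11→20, due 14, tardiness 6
J4: 20→30, due 16, tardiness 14
Sum = 0+0+1+6+14 = 21.
Difference = 55 − 21 = 34.

34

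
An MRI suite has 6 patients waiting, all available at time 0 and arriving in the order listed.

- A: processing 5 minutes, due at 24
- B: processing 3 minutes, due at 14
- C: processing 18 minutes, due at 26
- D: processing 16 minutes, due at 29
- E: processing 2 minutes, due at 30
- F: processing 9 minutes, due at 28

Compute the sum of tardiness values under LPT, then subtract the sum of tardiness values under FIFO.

LPT (decreasing processing time): C D F A B E.
C: 0→18, due 26, tardiness 0
D: 18→34, due 29, tardiness 5
F: 34→43, due 28, tardiness 15
A: 43→48, due 24, tardiness 24
B: 48→51, due 14, tardiness 37
E: 51→53, due 30, tardiness 23
Sum = 0+5+15+24+37+23 = 104.
FIFO (arrival order): A B C D E F.
A: 0→5, due 24, tardiness 0
B: 5→8, due 14, tardiness 0
C: 8→26, due 26, tardiness 0
D: 26→42, due 29, tardiness 13
E: 42→44, due 30, tardiness 14
F: 44→53, due 28, tardiness 25
Sum = 0+0+0+13+14+25 = 52.
Difference = 104 − 52 = 52.

52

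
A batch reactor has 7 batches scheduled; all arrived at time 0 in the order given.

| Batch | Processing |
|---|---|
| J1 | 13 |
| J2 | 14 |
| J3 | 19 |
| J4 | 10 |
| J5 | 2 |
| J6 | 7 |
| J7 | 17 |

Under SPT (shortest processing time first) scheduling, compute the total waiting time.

SPT (increasing processing time): J5 J6 J4 J1 J2 J7 J3.
J5: waits 0, runs 0→2
J6: waits 2, runs 2→9
J4: waits 9, runs 9→19
J1: waits 19, runs 19→32
J2: waits 32, runs 32→46
J7: waits 46, runs 46→63
J3: waits 63, runs 63→82
Sum = 0+2+9+19+32+46+63 = 171.

171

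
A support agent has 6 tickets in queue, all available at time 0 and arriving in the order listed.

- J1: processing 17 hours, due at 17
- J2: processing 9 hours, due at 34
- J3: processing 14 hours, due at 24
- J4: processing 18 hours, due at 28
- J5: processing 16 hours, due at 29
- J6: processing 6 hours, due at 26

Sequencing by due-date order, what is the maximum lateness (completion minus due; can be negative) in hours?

EDD (increasing due date): J1 J3 J6 J4 J5 J2.
J1: 0→17, due 17, lateness 0
J3: 17→31, due 24, lateness 7
J6: 31→37, due 26, lateness 11
J4: 37→55, due 28, lateness 27
J5: 55→71, due 29, lateness 42
J2: 71→80, due 34, lateness 46
Maximum = 46.

46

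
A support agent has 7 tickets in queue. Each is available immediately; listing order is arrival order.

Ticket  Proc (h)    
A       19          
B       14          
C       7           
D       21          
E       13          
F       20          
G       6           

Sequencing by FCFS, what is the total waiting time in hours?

321

FIFO (arrival order): A B C D E F G.
A: waits 0, runs 0→19
B: waits 19, runs 19→33
C: waits 33, runs 33→40
D: waits 40, runs 40→61
E: waits 61, runs 61→74
F: waits 74, runs 74→94
G: waits 94, runs 94→100
Sum = 0+19+33+40+61+74+94 = 321.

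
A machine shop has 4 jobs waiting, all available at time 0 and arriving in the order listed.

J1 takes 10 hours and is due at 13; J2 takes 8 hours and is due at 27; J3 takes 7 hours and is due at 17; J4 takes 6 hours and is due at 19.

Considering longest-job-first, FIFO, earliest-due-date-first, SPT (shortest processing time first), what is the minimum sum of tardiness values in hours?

8

LPT (decreasing processing time): J1 J2 J3 J4.
J1: 0→10, due 13, tardiness 0
J2: 10→18, due 27, tardiness 0
J3: 18→25, due 17, tardiness 8
J4: 25→31, due 19, tardiness 12
Sum = 0+0+8+12 = 20.
FIFO (arrival order): J1 J2 J3 J4.
J1: 0→10, due 13, tardiness 0
J2: 10→18, due 27, tardiness 0
J3: 18→25, due 17, tardiness 8
J4: 25→31, due 19, tardiness 12
Sum = 0+0+8+12 = 20.
EDD (increasing due date): J1 J3 J4 J2.
J1: 0→10, due 13, tardiness 0
J3: 10→17, due 17, tardiness 0
J4: 17→23, due 19, tardiness 4
J2: 23→31, due 27, tardiness 4
Sum = 0+0+4+4 = 8.
SPT (increasing processing time): J4 J3 J2 J1.
J4: 0→6, due 19, tardiness 0
J3: 6→13, due 17, tardiness 0
J2: 13→21, due 27, tardiness 0
J1: 21→31, due 13, tardiness 18
Sum = 0+0+0+18 = 18.
LPT 20, FIFO 20, EDD 8, SPT 18 → minimum 8.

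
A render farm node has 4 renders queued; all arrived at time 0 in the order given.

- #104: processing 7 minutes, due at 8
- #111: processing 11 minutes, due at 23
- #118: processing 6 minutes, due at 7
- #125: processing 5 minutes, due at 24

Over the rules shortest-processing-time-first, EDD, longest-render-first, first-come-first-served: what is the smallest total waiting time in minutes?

SPT (increasing processing time): #125 #118 #104 #111.
#125: waits 0, runs 0→5
#118: waits 5, runs 5→11
#104: waits 11, runs 11→18
#111: waits 18, runs 18→29
Sum = 0+5+11+18 = 34.
EDD (increasing due date): #118 #104 #111 #125.
#118: waits 0, runs 0→6
#104: waits 6, runs 6→13
#111: waits 13, runs 13→24
#125: waits 24, runs 24→29
Sum = 0+6+13+24 = 43.
LPT (decreasing processing time): #111 #104 #118 #125.
#111: waits 0, runs 0→11
#104: waits 11, runs 11→18
#118: waits 18, runs 18→24
#125: waits 24, runs 24→29
Sum = 0+11+18+24 = 53.
FIFO (arrival order): #104 #111 #118 #125.
#104: waits 0, runs 0→7
#111: waits 7, runs 7→18
#118: waits 18, runs 18→24
#125: waits 24, runs 24→29
Sum = 0+7+18+24 = 49.
SPT 34, EDD 43, LPT 53, FIFO 49 → minimum 34.

34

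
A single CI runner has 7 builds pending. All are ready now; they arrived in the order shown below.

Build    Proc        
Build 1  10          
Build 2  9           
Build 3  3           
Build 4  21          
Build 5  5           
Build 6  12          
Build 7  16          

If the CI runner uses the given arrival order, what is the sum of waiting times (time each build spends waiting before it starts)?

FIFO (arrival order): Build 1 Build 2 Build 3 Build 4 Build 5 Build 6 Build 7.
Build 1: waits 0, runs 0→10
Build 2: waits 10, runs 10→19
Build 3: waits 19, runs 19→22
Build 4: waits 22, runs 22→43
Build 5: waits 43, runs 43→48
Build 6: waits 48, runs 48→60
Build 7: waits 60, runs 60→76
Sum = 0+10+19+22+43+48+60 = 202.

202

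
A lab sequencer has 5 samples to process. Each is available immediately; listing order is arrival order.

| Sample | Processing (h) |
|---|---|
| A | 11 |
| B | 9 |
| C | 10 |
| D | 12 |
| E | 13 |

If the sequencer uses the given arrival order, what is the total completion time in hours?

158

FIFO (arrival order): A B C D E.
A: 0→11
B: 11→20
C: 20→30
D: 30→42
E: 42→55
Sum = 11+20+30+42+55 = 158.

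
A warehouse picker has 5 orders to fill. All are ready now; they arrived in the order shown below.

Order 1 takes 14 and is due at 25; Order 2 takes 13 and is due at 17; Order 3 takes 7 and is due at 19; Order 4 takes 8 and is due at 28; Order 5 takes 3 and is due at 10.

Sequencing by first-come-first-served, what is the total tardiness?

FIFO (arrival order): Order 1 Order 2 Order 3 Order 4 Order 5.
Order 1: 0→14, due 25, tardiness 0
Order 2: 14→27, due 17, tardiness 10
Order 3: 27→34, due 19, tardiness 15
Order 4: 34→42, due 28, tardiness 14
Order 5: 42→45, due 10, tardiness 35
Sum = 0+10+15+14+35 = 74.

74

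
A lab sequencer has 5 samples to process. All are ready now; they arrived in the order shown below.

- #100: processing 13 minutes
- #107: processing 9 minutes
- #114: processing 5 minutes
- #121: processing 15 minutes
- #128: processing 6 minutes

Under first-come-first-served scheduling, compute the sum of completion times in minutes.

152

FIFO (arrival order): #100 #107 #114 #121 #128.
#100: 0→13
#107: 13→22
#114: 22→27
#121: 27→42
#128: 42→48
Sum = 13+22+27+42+48 = 152.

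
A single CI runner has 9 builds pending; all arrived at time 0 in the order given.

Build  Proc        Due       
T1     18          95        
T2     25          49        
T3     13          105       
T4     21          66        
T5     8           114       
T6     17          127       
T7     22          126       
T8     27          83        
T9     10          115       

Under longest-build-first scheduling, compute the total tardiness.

LPT (decreasing processing time): T8 T2 T7 T4 T1 T6 T3 T9 T5.
T8: 0→27, due 83, tardiness 0
T2: 27→52, due 49, tardiness 3
T7: 52→74, due 126, tardiness 0
T4: 74→95, due 66, tardiness 29
T1: 95→113, due 95, tardiness 18
T6: 113→130, due 127, tardiness 3
T3: 130→143, due 105, tardiness 38
T9: 143→153, due 115, tardiness 38
T5: 153→161, due 114, tardiness 47
Sum = 0+3+0+29+18+3+38+38+47 = 176.

176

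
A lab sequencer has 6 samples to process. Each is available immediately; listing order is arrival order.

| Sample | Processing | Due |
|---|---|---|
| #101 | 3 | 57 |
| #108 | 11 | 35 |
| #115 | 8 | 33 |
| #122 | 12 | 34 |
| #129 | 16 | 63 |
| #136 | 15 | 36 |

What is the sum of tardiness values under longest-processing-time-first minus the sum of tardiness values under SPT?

LPT (decreasing processing time): #129 #136 #122 #108 #115 #101.
#129: 0→16, due 63, tardiness 0
#136: 16→31, due 36, tardiness 0
#122: 31→43, due 34, tardiness 9
#108: 43→54, due 35, tardiness 19
#115: 54→62, due 33, tardiness 29
#101: 62→65, due 57, tardiness 8
Sum = 0+0+9+19+29+8 = 65.
SPT (increasing processing time): #101 #115 #108 #122 #136 #129.
#101: 0→3, due 57, tardiness 0
#115: 3→11, due 33, tardiness 0
#108: 11→22, due 35, tardiness 0
#122: 22→34, due 34, tardiness 0
#136: 34→49, due 36, tardiness 13
#129: 49→65, due 63, tardiness 2
Sum = 0+0+0+0+13+2 = 15.
Difference = 65 − 15 = 50.

50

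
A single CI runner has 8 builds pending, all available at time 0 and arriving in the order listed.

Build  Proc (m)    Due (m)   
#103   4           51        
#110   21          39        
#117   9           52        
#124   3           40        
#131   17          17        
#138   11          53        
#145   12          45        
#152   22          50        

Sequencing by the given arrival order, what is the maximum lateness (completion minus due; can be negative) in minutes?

FIFO (arrival order): #103 #110 #117 #124 #131 #138 #145 #152.
#103: 0→4, due 51, lateness -47
#110: 4→25, due 39, lateness -14
#117: 25→34, due 52, lateness -18
#124: 34→37, due 40, lateness -3
#131: 37→54, due 17, lateness 37
#138: 54→65, due 53, lateness 12
#145: 65→77, due 45, lateness 32
#152: 77→99, due 50, lateness 49
Maximum = 49.

49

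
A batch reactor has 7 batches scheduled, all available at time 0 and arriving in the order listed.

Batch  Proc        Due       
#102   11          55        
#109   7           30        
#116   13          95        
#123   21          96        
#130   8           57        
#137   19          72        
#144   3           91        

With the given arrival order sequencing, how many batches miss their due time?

2

FIFO (arrival order): #102 #109 #116 #123 #130 #137 #144.
#102: 0→11, due 55, tardiness 0
#109: 11→18, due 30, tardiness 0
#116: 18→31, due 95, tardiness 0
#123: 31→52, due 96, tardiness 0
#130: 52→60, due 57, tardiness 3
#137: 60→79, due 72, tardiness 7
#144: 79→82, due 91, tardiness 0
Late batches: 2.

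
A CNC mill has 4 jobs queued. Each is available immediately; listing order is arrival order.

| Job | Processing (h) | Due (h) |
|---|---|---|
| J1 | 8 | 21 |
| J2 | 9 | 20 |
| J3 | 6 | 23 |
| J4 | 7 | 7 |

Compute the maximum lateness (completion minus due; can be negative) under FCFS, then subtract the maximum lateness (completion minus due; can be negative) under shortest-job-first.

13

FIFO (arrival order): J1 J2 J3 J4.
J1: 0→8, due 21, lateness -13
J2: 8→17, due 20, lateness -3
J3: 17→23, due 23, lateness 0
J4: 23→30, due 7, lateness 23
Maximum = 23.
SPT (increasing processing time): J3 J4 J1 J2.
J3: 0→6, due 23, lateness -17
J4: 6→13, due 7, lateness 6
J1: 13→21, due 21, lateness 0
J2: 21→30, due 20, lateness 10
Maximum = 10.
Difference = 23 − 10 = 13.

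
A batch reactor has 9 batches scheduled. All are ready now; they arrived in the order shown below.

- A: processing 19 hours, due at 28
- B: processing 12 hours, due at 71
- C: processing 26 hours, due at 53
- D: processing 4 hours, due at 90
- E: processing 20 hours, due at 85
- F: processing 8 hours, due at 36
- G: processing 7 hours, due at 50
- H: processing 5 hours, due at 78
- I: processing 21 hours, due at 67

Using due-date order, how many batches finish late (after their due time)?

6

EDD (increasing due date): A F G C I B H E D.
A: 0→19, due 28, tardiness 0
F: 19→27, due 36, tardiness 0
G: 27→34, due 50, tardiness 0
C: 34→60, due 53, tardiness 7
I: 60→81, due 67, tardiness 14
B: 81→93, due 71, tardiness 22
H: 93→98, due 78, tardiness 20
E: 98→118, due 85, tardiness 33
D: 118→122, due 90, tardiness 32
Late batches: 6.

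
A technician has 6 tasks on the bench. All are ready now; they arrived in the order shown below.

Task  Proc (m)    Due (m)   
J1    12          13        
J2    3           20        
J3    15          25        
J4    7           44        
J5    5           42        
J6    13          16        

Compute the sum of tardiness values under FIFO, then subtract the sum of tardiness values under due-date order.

FIFO (arrival order): J1 J2 J3 J4 J5 J6.
J1: 0→12, due 13, tardiness 0
J2: 12→15, due 20, tardiness 0
J3: 15→30, due 25, tardiness 5
J4: 30→37, due 44, tardiness 0
J5: 37→42, due 42, tardiness 0
J6: 42→55, due 16, tardiness 39
Sum = 0+0+5+0+0+39 = 44.
EDD (increasing due date): J1 J6 J2 J3 J5 J4.
J1: 0→12, due 13, tardiness 0
J6: 12→25, due 16, tardiness 9
J2: 25→28, due 20, tardiness 8
J3: 28→43, due 25, tardiness 18
J5: 43→48, due 42, tardiness 6
J4: 48→55, due 44, tardiness 11
Sum = 0+9+8+18+6+11 = 52.
Difference = 44 − 52 = -8.

-8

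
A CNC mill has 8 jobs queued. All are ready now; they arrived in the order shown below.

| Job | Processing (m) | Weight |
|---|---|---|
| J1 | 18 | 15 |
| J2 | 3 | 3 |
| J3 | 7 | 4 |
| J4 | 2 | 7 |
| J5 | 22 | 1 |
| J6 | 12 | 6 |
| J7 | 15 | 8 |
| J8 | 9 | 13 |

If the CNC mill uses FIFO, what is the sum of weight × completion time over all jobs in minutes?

FIFO (arrival order): J1 J2 J3 J4 J5 J6 J7 J8.
J1: finishes 18, weight 15, w·C = 270
J2: finishes 21, weight 3, w·C = 63
J3: finishes 28, weight 4, w·C = 112
J4: finishes 30, weight 7, w·C = 210
J5: finishes 52, weight 1, w·C = 52
J6: finishes 64, weight 6, w·C = 384
J7: finishes 79, weight 8, w·C = 632
J8: finishes 88, weight 13, w·C = 1144
Sum = 270+63+112+210+52+384+632+1144 = 2867.

2867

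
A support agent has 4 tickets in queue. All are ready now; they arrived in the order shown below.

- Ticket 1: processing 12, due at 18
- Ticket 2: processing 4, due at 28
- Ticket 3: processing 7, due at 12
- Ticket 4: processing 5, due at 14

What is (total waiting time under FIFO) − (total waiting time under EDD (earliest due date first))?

8

FIFO (arrival order): Ticket 1 Ticket 2 Ticket 3 Ticket 4.
Ticket 1: waits 0, runs 0→12
Ticket 2: waits 12, runs 12→16
Ticket 3: waits 16, runs 16→23
Ticket 4: waits 23, runs 23→28
Sum = 0+12+16+23 = 51.
EDD (increasing due date): Ticket 3 Ticket 4 Ticket 1 Ticket 2.
Ticket 3: waits 0, runs 0→7
Ticket 4: waits 7, runs 7→12
Ticket 1: waits 12, runs 12→24
Ticket 2: waits 24, runs 24→28
Sum = 0+7+12+24 = 43.
Difference = 51 − 43 = 8.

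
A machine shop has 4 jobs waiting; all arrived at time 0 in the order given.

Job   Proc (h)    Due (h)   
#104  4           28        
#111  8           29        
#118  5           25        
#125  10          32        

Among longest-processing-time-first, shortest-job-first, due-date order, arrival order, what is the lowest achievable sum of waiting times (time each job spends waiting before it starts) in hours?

30

LPT (decreasing processing time): #125 #111 #118 #104.
#125: waits 0, runs 0→10
#111: waits 10, runs 10→18
#118: waits 18, runs 18→23
#104: waits 23, runs 23→27
Sum = 0+10+18+23 = 51.
SPT (increasing processing time): #104 #118 #111 #125.
#104: waits 0, runs 0→4
#118: waits 4, runs 4→9
#111: waits 9, runs 9→17
#125: waits 17, runs 17→27
Sum = 0+4+9+17 = 30.
EDD (increasing due date): #118 #104 #111 #125.
#118: waits 0, runs 0→5
#104: waits 5, runs 5→9
#111: waits 9, runs 9→17
#125: waits 17, runs 17→27
Sum = 0+5+9+17 = 31.
FIFO (arrival order): #104 #111 #118 #125.
#104: waits 0, runs 0→4
#111: waits 4, runs 4→12
#118: waits 12, runs 12→17
#125: waits 17, runs 17→27
Sum = 0+4+12+17 = 33.
LPT 51, SPT 30, EDD 31, FIFO 33 → minimum 30.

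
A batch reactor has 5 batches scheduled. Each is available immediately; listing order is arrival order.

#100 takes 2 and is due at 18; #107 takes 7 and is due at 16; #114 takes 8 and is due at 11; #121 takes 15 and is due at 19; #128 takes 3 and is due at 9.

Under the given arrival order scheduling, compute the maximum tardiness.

26

FIFO (arrival order): #100 #107 #114 #121 #128.
#100: 0→2, due 18, tardiness 0
#107: 2→9, due 16, tardiness 0
#114: 9→17, due 11, tardiness 6
#121: 17→32, due 19, tardiness 13
#128: 32→35, due 9, tardiness 26
Maximum = 26.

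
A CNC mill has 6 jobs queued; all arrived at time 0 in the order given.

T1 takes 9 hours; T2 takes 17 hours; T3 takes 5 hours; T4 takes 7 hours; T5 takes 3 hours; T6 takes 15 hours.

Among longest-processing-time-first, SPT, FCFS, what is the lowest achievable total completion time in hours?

145

LPT (decreasing processing time): T2 T6 T1 T4 T3 T5.
T2: 0→17
T6: 17→32
T1: 32→41
T4: 41→48
T3: 48→53
T5: 53→56
Sum = 17+32+41+48+53+56 = 247.
SPT (increasing processing time): T5 T3 T4 T1 T6 T2.
T5: 0→3
T3: 3→8
T4: 8→15
T1: 15→24
T6: 24→39
T2: 39→56
Sum = 3+8+15+24+39+56 = 145.
FIFO (arrival order): T1 T2 T3 T4 T5 T6.
T1: 0→9
T2: 9→26
T3: 26→31
T4: 31→38
T5: 38→41
T6: 41→56
Sum = 9+26+31+38+41+56 = 201.
LPT 247, SPT 145, FIFO 201 → minimum 145.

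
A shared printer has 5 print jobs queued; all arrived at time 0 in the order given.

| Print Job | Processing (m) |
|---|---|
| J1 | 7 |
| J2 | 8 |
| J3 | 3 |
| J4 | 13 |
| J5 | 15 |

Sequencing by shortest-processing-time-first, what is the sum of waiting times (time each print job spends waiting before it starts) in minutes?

SPT (increasing processing time): J3 J1 J2 J4 J5.
J3: waits 0, runs 0→3
J1: waits 3, runs 3→10
J2: waits 10, runs 10→18
J4: waits 18, runs 18→31
J5: waits 31, runs 31→46
Sum = 0+3+10+18+31 = 62.

62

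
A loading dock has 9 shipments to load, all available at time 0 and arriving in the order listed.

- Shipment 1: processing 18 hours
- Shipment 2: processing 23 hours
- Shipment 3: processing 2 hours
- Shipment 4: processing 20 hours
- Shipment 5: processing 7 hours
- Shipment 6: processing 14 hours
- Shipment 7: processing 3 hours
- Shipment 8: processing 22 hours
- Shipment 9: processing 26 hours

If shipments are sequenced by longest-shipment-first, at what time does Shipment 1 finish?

109

LPT (decreasing processing time): Shipment 9 Shipment 2 Shipment 8 Shipment 4 Shipment 1 Shipment 6 Shipment 5 Shipment 7 Shipment 3.
Shipment 9: 0→26
Shipment 2: 26→49
Shipment 8: 49→71
Shipment 4: 71→91
Shipment 1: 91→109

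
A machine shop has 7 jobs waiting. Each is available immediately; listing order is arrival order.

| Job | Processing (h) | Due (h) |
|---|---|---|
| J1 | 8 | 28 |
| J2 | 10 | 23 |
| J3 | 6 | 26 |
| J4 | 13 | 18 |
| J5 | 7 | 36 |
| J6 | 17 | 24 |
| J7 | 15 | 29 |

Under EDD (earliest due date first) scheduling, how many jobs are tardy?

5

EDD (increasing due date): J4 J2 J6 J3 J1 J7 J5.
J4: 0→13, due 18, tardiness 0
J2: 13→23, due 23, tardiness 0
J6: 23→40, due 24, tardiness 16
J3: 40→46, due 26, tardiness 20
J1: 46→54, due 28, tardiness 26
J7: 54→69, due 29, tardiness 40
J5: 69→76, due 36, tardiness 40
Late jobs: 5.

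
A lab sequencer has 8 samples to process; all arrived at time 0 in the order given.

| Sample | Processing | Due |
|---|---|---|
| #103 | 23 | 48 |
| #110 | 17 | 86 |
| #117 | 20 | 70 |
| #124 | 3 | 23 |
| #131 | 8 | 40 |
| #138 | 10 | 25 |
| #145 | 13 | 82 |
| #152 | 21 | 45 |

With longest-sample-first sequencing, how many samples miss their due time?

4

LPT (decreasing processing time): #103 #152 #117 #110 #145 #138 #131 #124.
#103: 0→23, due 48, tardiness 0
#152: 23→44, due 45, tardiness 0
#117: 44→64, due 70, tardiness 0
#110: 64→81, due 86, tardiness 0
#145: 81→94, due 82, tardiness 12
#138: 94→104, due 25, tardiness 79
#131: 104→112, due 40, tardiness 72
#124: 112→115, due 23, tardiness 92
Late samples: 4.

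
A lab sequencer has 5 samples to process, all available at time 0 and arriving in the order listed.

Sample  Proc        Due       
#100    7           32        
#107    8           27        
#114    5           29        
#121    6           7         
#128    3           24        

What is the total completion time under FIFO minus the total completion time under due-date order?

FIFO (arrival order): #100 #107 #114 #121 #128.
#100: 0→7
#107: 7→15
#114: 15→20
#121: 20→26
#128: 26→29
Sum = 7+15+20+26+29 = 97.
EDD (increasing due date): #121 #128 #107 #114 #100.
#121: 0→6
#128: 6→9
#107: 9→17
#114: 17→22
#100: 22→29
Sum = 6+9+17+22+29 = 83.
Difference = 97 − 83 = 14.

14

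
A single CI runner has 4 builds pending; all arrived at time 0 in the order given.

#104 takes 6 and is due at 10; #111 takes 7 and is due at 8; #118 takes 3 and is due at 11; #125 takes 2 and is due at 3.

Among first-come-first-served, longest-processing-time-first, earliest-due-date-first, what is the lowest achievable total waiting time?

FIFO (arrival order): #104 #111 #118 #125.
#104: waits 0, runs 0→6
#111: waits 6, runs 6→13
#118: waits 13, runs 13→16
#125: waits 16, runs 16→18
Sum = 0+6+13+16 = 35.
LPT (decreasing processing time): #111 #104 #118 #125.
#111: waits 0, runs 0→7
#104: waits 7, runs 7→13
#118: waits 13, runs 13→16
#125: waits 16, runs 16→18
Sum = 0+7+13+16 = 36.
EDD (increasing due date): #125 #111 #104 #118.
#125: waits 0, runs 0→2
#111: waits 2, runs 2→9
#104: waits 9, runs 9→15
#118: waits 15, runs 15→18
Sum = 0+2+9+15 = 26.
FIFO 35, LPT 36, EDD 26 → minimum 26.

26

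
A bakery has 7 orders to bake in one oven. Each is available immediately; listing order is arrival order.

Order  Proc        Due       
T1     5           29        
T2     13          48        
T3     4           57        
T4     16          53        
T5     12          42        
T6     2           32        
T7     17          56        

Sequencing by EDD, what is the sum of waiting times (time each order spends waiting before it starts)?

176

EDD (increasing due date): T1 T6 T5 T2 T4 T7 T3.
T1: waits 0, runs 0→5
T6: waits 5, runs 5→7
T5: waits 7, runs 7→19
T2: waits 19, runs 19→32
T4: waits 32, runs 32→48
T7: waits 48, runs 48→65
T3: waits 65, runs 65→69
Sum = 0+5+7+19+32+48+65 = 176.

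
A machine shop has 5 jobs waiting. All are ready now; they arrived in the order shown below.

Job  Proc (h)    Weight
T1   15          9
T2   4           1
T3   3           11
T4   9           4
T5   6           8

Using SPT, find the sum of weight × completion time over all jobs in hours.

565

SPT (increasing processing time): T3 T2 T5 T4 T1.
T3: finishes 3, weight 11, w·C = 33
T2: finishes 7, weight 1, w·C = 7
T5: finishes 13, weight 8, w·C = 104
T4: finishes 22, weight 4, w·C = 88
T1: finishes 37, weight 9, w·C = 333
Sum = 33+7+104+88+333 = 565.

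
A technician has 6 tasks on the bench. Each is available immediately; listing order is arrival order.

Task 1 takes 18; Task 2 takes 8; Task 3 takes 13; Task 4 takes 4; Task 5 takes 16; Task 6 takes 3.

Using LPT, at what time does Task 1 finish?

18

LPT (decreasing processing time): Task 1 Task 5 Task 3 Task 2 Task 4 Task 6.
Task 1: 0→18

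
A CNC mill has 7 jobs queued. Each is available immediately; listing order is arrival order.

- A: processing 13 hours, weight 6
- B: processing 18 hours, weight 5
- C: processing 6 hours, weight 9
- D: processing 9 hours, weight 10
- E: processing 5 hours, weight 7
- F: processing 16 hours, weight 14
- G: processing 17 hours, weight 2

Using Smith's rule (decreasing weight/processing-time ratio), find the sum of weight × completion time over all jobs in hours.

WSPT (decreasing weight/processing-time ratio): C E D F A B G.
C: finishes 6, weight 9, w·C = 54
E: finishes 11, weight 7, w·C = 77
D: finishes 20, weight 10, w·C = 200
F: finishes 36, weight 14, w·C = 504
A: finishes 49, weight 6, w·C = 294
B: finishes 67, weight 5, w·C = 335
G: finishes 84, weight 2, w·C = 168
Sum = 54+77+200+504+294+335+168 = 1632.

1632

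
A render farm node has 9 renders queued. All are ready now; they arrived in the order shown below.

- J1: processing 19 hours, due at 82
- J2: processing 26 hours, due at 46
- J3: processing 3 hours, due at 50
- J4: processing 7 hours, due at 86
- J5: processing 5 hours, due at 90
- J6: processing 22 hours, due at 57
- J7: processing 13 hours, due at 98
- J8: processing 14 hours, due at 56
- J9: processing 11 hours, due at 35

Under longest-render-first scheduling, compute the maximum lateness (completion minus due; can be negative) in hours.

LPT (decreasing processing time): J2 J6 J1 J8 J7 J9 J4 J5 J3.
J2: 0→26, due 46, lateness -20
J6: 26→48, due 57, lateness -9
J1: 48→67, due 82, lateness -15
J8: 67→81, due 56, lateness 25
J7: 81→94, due 98, lateness -4
J9: 94→105, due 35, lateness 70
J4: 105→112, due 86, lateness 26
J5: 112→117, due 90, lateness 27
J3: 117→120, due 50, lateness 70
Maximum = 70.

70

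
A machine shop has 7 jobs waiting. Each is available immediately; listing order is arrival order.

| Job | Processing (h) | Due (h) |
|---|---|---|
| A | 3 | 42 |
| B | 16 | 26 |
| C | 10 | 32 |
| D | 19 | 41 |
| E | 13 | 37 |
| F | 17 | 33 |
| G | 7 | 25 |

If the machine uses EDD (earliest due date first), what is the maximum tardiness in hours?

EDD (increasing due date): G B C F E D A.
G: 0→7, due 25, tardiness 0
B: 7→23, due 26, tardiness 0
C: 23→33, due 32, tardiness 1
F: 33→50, due 33, tardiness 17
E: 50→63, due 37, tardiness 26
D: 63→82, due 41, tardiness 41
A: 82→85, due 42, tardiness 43
Maximum = 43.

43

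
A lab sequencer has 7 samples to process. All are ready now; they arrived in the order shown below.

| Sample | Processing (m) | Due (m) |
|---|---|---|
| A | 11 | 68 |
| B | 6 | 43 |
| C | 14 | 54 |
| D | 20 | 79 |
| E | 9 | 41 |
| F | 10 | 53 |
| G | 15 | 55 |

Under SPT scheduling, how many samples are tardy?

SPT (increasing processing time): B E F A C G D.
B: 0→6, due 43, tardiness 0
E: 6→15, due 41, tardiness 0
F: 15→25, due 53, tardiness 0
A: 25→36, due 68, tardiness 0
C: 36→50, due 54, tardiness 0
G: 50→65, due 55, tardiness 10
D: 65→85, due 79, tardiness 6
Late samples: 2.

2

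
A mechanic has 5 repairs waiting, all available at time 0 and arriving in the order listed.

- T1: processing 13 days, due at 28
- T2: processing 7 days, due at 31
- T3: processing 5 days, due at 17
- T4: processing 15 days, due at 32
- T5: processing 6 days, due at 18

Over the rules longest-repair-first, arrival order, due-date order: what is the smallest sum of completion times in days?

LPT (decreasing processing time): T4 T1 T2 T5 T3.
T4: 0→15
T1: 15→28
T2: 28→35
T5: 35→41
T3: 41→46
Sum = 15+28+35+41+46 = 165.
FIFO (arrival order): T1 T2 T3 T4 T5.
T1: 0→13
T2: 13→20
T3: 20→25
T4: 25→40
T5: 40→46
Sum = 13+20+25+40+46 = 144.
EDD (increasing due date): T3 T5 T1 T2 T4.
T3: 0→5
T5: 5→11
T1: 11→24
T2: 24→31
T4: 31→46
Sum = 5+11+24+31+46 = 117.
LPT 165, FIFO 144, EDD 117 → minimum 117.

117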